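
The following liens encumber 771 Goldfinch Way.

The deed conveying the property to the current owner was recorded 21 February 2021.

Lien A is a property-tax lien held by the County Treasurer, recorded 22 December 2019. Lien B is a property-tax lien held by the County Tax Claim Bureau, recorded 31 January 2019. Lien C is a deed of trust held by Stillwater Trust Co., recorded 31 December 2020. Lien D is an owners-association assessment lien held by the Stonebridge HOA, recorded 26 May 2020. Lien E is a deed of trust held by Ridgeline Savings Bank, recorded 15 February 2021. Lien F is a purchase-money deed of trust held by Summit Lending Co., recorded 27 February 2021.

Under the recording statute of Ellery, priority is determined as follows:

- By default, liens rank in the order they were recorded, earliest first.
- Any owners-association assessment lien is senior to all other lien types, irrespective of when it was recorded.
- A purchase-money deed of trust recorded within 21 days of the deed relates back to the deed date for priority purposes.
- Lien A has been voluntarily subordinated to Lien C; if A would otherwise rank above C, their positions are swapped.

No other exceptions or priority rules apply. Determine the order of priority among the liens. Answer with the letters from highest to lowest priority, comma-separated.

D, B, C, A, E, F

First, effective dates: F's effective date is the deed date, 21 February 2021.
D, as an owners-association assessment lien, has superpriority and ranks first.
The other liens, earliest effective date first: B (31 January 2019), A (22 December 2019), C (31 December 2020), E (15 February 2021), F (21 February 2021).
The subordination applies — A was senior to C — so A and C swap.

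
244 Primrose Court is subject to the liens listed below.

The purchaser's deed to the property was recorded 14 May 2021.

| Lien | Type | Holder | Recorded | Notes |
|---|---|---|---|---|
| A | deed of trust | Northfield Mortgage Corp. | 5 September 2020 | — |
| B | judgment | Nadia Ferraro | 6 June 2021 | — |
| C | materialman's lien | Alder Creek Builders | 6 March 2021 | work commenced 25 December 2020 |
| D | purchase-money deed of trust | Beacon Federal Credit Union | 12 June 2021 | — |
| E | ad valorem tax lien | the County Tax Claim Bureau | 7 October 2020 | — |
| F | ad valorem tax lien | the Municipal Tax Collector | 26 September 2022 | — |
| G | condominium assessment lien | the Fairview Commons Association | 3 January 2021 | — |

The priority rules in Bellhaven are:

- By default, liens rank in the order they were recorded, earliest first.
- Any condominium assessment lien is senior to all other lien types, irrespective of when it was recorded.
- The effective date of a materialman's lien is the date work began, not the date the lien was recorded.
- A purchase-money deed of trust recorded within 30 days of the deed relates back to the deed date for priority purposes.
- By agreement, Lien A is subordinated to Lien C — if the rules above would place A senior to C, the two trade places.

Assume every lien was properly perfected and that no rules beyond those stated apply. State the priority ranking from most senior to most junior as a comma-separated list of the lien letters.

Effective dates: C relates back to 25 December 2020 (work commenced); D was recorded within the 30-day window, so its effective date is the deed date 14 May 2021.
G is a condominium assessment lien and takes priority over every other lien.
The other liens, earliest effective date first: A (5 September 2020), E (7 October 2020), C (25 December 2020), D (14 May 2021), B (6 June 2021), F (26 September 2022).
The subordination applies — A was senior to C — so A and C swap.

G, C, E, A, D, B, F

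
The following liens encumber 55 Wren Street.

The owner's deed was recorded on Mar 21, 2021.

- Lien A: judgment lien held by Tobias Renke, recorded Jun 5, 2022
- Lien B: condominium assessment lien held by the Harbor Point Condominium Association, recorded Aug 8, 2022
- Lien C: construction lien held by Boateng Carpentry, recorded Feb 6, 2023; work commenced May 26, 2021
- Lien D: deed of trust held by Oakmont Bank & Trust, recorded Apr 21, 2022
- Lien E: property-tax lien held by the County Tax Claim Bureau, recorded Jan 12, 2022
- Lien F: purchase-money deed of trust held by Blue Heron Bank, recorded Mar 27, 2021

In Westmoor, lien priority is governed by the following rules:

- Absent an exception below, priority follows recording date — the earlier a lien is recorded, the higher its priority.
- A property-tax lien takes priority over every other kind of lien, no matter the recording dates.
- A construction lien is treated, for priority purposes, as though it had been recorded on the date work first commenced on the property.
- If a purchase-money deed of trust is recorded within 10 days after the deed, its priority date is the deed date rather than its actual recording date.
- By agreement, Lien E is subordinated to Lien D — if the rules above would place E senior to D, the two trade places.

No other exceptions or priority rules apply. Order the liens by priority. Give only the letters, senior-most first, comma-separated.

D, F, C, E, A, B

First, effective dates: C is treated as recorded May 26, 2021, the work-commencement date; F relates back to the deed date Mar 21, 2021.
E is a property-tax lien, so it outranks all other liens regardless of date.
Ordering the rest by effective date: F (Mar 21, 2021), C (May 26, 2021), D (Apr 21, 2022), A (Jun 5, 2022), B (Aug 8, 2022).
E is senior to D before the subordination, so the two trade places.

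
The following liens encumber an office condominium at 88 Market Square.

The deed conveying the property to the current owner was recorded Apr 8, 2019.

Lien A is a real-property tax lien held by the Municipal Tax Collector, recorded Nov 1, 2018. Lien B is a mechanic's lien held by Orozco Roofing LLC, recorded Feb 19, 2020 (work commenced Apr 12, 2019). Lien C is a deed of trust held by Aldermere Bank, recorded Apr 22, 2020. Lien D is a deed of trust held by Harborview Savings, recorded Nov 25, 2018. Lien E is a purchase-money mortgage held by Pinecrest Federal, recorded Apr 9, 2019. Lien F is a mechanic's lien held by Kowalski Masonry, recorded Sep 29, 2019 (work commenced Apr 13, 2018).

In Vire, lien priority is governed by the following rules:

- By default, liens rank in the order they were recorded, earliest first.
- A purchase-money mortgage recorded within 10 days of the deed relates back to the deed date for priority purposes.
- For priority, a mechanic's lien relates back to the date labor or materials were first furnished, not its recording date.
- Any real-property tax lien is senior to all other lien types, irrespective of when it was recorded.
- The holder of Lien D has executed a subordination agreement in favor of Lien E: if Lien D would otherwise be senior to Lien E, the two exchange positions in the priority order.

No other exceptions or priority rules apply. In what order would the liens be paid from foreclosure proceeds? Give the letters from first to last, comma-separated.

A, F, E, D, B, C

Adjusting effective dates: B relates back to Apr 12, 2019 (work commenced); E was recorded within the 10-day window, so its effective date is the deed date Apr 8, 2019; F relates back to Apr 13, 2018 (work commenced).
A is a real-property tax lien and takes priority over every other lien.
The other liens, earliest effective date first: F (Apr 13, 2018), D (Nov 25, 2018), E (Apr 8, 2019), B (Apr 12, 2019), C (Apr 22, 2020).
D would otherwise be senior to E, so under the subordination agreement D and E exchange positions.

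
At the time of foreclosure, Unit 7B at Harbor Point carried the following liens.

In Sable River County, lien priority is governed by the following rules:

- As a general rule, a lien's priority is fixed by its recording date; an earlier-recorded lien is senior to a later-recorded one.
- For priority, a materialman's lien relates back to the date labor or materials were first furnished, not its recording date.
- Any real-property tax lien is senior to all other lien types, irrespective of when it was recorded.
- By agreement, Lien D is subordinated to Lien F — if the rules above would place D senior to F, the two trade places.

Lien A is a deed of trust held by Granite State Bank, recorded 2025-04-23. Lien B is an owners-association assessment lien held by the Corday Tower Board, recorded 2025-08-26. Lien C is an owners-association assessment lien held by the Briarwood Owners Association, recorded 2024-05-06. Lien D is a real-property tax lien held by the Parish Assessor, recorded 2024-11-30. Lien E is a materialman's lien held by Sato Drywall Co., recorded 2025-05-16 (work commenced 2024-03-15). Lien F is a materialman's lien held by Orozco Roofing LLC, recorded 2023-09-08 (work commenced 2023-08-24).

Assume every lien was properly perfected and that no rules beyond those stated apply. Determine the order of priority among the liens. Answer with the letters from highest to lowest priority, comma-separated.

F, D, E, C, A, B

Effective dates: E relates back to 2024-03-15 (work commenced); F is treated as recorded 2023-08-24, the work-commencement date.
D is a real-property tax lien, so it outranks all other liens regardless of date.
Remaining liens by effective date: F (2023-08-24), E (2024-03-15), C (2024-05-06), A (2025-04-23), B (2025-08-26).
The subordination applies — D was senior to F — so D and F swap.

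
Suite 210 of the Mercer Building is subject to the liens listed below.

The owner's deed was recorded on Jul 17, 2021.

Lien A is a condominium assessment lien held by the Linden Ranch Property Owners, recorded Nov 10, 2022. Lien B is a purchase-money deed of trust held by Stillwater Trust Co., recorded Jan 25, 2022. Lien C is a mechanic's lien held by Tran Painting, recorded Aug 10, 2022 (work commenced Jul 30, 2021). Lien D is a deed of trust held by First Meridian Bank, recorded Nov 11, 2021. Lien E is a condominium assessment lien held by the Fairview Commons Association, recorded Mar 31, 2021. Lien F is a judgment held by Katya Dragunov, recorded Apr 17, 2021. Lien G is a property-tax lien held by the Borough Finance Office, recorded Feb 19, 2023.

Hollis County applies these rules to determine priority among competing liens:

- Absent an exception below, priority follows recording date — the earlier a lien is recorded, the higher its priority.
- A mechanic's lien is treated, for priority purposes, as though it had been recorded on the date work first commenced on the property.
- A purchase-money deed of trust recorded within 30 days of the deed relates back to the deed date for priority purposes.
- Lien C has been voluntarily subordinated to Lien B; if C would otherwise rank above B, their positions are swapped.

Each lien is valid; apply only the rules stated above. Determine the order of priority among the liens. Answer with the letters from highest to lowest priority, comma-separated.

Adjusting effective dates: B missed the 30-day window (192 days after the deed), so its recording date stands; C's effective date is Jul 30, 2021, when work began.
By effective date: E (Mar 31, 2021), F (Apr 17, 2021), C (Jul 30, 2021), D (Nov 11, 2021), B (Jan 25, 2022), A (Nov 10, 2022), G (Feb 19, 2023).
Because C would otherwise rank above B, the subordination swaps them.

E, F, B, D, C, A, G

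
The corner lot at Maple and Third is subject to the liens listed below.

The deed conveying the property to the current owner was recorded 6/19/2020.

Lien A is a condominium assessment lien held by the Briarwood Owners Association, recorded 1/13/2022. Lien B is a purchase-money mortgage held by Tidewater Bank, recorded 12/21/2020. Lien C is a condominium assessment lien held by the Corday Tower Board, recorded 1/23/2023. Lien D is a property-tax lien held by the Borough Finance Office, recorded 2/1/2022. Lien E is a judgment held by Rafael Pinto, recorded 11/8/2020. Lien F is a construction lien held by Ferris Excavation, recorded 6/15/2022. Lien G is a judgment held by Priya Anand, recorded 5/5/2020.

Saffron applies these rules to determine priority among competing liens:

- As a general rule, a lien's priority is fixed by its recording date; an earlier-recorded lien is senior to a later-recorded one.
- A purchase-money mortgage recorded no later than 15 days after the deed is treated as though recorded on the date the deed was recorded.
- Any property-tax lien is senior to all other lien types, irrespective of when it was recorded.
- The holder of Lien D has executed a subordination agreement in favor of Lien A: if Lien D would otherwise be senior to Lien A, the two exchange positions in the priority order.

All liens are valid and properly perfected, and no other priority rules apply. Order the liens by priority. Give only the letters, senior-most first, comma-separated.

A, G, E, B, D, F, C

Effective dates after the stated exceptions: B was recorded 185 days after the deed, outside the 15-day window, so it keeps its recording date.
D is a property-tax lien, so it outranks all other liens regardless of date.
Remaining liens by effective date: G (5/5/2020), E (11/8/2020), B (12/21/2020), A (1/13/2022), F (6/15/2022), C (1/23/2023).
Because D would otherwise rank above A, the subordination swaps them.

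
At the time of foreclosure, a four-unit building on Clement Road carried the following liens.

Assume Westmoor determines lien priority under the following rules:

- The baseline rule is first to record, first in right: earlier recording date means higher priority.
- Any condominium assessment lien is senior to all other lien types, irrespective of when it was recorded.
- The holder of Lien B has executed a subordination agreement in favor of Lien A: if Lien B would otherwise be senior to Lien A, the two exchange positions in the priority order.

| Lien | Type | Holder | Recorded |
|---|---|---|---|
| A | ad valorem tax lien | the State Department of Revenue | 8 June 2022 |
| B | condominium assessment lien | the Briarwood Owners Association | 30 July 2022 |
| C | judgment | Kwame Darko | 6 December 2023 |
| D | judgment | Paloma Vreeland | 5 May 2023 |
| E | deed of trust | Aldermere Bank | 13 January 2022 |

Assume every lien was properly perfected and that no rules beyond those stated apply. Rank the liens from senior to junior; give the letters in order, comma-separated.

B is a condominium assessment lien and takes priority over every other lien.
Ordering the rest by effective date: E (13 January 2022), A (8 June 2022), D (5 May 2023), C (6 December 2023).
Because B would otherwise rank above A, the subordination swaps them.

A, E, B, D, C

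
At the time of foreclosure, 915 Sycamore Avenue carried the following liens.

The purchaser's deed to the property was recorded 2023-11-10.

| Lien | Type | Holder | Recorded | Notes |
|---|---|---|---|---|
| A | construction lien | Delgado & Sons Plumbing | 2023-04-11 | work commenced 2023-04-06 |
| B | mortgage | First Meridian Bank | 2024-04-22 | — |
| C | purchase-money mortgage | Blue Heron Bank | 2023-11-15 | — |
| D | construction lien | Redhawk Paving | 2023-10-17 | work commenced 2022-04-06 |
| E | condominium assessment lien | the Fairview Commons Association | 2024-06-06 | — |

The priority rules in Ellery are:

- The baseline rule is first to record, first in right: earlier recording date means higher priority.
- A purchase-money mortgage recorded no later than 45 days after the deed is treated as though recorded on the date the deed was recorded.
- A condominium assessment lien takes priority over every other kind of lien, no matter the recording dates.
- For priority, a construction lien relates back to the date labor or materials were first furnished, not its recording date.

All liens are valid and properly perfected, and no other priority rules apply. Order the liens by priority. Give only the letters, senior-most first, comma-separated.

Effective dates: A is treated as recorded 2023-04-06, the work-commencement date; C relates back to the deed date 2023-11-10; D relates back to 2022-04-06 (work commenced).
As a condominium assessment lien, E is senior to every other lien.
The other liens, earliest effective date first: D (2022-04-06), A (2023-04-06), C (2023-11-10), B (2024-04-22).

E, D, A, C, B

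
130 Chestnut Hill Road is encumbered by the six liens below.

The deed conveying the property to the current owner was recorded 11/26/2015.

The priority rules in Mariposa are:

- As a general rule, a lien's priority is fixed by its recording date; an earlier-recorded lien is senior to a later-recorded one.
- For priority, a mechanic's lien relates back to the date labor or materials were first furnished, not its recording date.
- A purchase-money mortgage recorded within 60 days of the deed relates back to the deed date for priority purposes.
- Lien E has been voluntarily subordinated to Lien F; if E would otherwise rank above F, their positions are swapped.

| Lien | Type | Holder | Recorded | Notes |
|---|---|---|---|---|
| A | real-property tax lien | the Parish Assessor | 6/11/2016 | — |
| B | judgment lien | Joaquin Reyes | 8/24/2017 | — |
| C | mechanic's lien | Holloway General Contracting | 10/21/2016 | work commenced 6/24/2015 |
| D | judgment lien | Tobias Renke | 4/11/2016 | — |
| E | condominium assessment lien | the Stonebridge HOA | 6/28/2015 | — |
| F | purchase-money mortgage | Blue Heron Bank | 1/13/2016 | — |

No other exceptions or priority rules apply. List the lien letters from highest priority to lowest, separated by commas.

C, F, E, D, A, B

Effective dates: C relates back to 6/24/2015 (work commenced); F relates back to the deed date 11/26/2015.
By effective date: C (6/24/2015), E (6/28/2015), F (11/26/2015), D (4/11/2016), A (6/11/2016), B (8/24/2017).
The subordination applies — E was senior to F — so E and F swap.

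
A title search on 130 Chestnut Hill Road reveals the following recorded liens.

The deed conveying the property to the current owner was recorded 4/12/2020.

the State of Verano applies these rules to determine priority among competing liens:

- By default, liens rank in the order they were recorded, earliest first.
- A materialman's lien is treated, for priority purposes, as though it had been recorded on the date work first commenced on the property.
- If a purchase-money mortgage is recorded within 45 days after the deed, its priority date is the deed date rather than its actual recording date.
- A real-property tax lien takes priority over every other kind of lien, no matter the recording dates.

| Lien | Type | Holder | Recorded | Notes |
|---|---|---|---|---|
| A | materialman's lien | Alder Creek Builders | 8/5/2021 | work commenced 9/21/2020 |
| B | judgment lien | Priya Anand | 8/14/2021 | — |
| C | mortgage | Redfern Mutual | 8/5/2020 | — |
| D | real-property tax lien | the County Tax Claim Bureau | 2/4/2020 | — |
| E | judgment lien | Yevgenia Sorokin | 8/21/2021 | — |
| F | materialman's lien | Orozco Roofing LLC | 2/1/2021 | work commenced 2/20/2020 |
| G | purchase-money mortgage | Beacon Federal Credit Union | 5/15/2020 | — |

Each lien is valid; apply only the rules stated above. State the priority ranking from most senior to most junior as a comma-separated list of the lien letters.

Adjusting effective dates: A relates back to 9/21/2020 (work commenced); F's effective date is 2/20/2020, when work began; G was recorded within the 45-day window, so its effective date is the deed date 4/12/2020.
D, as a real-property tax lien, has superpriority and ranks first.
Remaining liens by effective date: F (2/20/2020), G (4/12/2020), C (8/5/2020), A (9/21/2020), B (8/14/2021), E (8/21/2021).

D, F, G, C, A, B, E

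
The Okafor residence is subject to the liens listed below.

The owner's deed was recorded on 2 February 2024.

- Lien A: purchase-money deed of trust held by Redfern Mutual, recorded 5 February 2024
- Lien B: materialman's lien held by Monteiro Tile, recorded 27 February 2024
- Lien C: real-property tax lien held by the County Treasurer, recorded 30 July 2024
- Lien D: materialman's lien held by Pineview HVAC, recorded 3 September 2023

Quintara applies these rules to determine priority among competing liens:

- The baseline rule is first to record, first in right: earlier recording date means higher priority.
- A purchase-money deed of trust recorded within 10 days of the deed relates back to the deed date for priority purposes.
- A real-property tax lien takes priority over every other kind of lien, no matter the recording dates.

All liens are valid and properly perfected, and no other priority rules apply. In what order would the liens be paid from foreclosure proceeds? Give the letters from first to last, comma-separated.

Effective dates after the stated exceptions: A was recorded within the 10-day window, so its effective date is the deed date 2 February 2024.
C is a real-property tax lien and takes priority over every other lien.
Among the remaining liens, by effective date: D (3 September 2023), A (2 February 2024), B (27 February 2024).

C, D, A, B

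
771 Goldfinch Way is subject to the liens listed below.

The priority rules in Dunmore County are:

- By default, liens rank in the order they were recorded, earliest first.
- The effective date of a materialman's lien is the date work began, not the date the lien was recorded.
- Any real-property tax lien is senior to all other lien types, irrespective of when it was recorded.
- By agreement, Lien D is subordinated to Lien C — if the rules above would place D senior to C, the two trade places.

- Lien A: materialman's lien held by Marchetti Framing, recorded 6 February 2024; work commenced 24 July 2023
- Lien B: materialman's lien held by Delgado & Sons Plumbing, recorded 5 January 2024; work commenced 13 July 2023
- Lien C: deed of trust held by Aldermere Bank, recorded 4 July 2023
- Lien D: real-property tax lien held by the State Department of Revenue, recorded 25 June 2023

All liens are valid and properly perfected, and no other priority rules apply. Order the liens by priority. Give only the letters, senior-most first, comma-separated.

C, D, B, A

Effective dates after the stated exceptions: A is treated as recorded 24 July 2023, the work-commencement date; B's effective date is 13 July 2023, when work began.
D, as a real-property tax lien, has superpriority and ranks first.
Among the remaining liens, by effective date: C (4 July 2023), B (13 July 2023), A (24 July 2023).
The subordination applies — D was senior to C — so D and C swap.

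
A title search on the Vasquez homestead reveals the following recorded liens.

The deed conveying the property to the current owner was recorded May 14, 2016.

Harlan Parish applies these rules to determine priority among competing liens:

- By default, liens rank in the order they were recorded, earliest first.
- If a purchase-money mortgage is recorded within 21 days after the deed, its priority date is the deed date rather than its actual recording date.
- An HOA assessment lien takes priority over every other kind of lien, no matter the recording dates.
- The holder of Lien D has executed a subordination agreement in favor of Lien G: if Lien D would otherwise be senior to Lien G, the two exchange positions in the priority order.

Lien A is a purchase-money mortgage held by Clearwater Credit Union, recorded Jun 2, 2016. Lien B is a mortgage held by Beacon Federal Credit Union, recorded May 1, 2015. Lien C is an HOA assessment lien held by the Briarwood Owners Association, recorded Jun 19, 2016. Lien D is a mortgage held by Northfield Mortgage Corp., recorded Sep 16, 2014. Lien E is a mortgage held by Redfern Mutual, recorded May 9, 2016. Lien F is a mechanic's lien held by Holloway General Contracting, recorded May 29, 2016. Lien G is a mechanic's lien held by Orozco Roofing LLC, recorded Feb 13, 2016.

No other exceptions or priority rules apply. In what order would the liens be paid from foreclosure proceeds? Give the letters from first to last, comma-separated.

Effective dates: A was recorded within the 21-day window, so its effective date is the deed date May 14, 2016.
C, as an HOA assessment lien, has superpriority and ranks first.
Among the remaining liens, by effective date: D (Sep 16, 2014), B (May 1, 2015), G (Feb 13, 2016), E (May 9, 2016), A (May 14, 2016), F (May 29, 2016).
The subordination applies — D was senior to G — so D and G swap.

C, G, B, D, E, A, F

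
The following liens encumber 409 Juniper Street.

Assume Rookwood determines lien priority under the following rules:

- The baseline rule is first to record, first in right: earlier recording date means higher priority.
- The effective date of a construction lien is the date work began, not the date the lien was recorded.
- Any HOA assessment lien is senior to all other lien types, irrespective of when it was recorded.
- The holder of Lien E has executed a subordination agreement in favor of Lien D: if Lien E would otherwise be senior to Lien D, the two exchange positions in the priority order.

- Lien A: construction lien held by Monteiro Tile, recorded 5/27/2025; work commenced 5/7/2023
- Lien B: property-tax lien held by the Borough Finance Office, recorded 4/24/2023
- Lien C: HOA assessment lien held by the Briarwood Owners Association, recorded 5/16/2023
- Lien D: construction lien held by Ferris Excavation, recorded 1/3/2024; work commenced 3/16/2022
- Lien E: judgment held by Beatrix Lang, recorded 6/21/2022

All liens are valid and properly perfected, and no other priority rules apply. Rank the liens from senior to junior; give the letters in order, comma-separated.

Effective dates after the stated exceptions: A's effective date is 5/7/2023, when work began; D relates back to 3/16/2022 (work commenced).
C, as an HOA assessment lien, has superpriority and ranks first.
Remaining liens by effective date: D (3/16/2022), E (6/21/2022), B (4/24/2023), A (5/7/2023).
Since E is not senior to D, the subordination leaves the order unchanged.

C, D, E, B, A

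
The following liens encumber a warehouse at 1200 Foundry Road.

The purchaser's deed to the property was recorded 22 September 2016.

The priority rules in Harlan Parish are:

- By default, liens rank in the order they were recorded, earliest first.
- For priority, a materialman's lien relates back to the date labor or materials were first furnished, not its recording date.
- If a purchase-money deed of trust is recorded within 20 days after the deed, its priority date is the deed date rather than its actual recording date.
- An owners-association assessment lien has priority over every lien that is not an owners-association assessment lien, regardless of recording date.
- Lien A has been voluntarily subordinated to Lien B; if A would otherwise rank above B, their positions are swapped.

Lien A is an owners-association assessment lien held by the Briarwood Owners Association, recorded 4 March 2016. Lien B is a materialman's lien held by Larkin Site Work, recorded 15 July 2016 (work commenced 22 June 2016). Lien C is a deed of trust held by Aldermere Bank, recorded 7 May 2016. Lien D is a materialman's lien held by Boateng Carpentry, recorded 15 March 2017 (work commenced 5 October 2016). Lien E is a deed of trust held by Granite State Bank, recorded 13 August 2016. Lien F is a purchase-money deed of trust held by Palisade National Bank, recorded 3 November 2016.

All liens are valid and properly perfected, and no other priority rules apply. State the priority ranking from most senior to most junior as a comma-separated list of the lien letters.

B, C, A, E, D, F

Adjusting effective dates: B's effective date is 22 June 2016, when work began; D's effective date is 5 October 2016, when work began; F was recorded 42 days after the deed — beyond 20 days — so no relation-back applies.
A, as an owners-association assessment lien, has superpriority and ranks first.
Remaining liens by effective date: C (7 May 2016), B (22 June 2016), E (13 August 2016), D (5 October 2016), F (3 November 2016).
Because A would otherwise rank above B, the subordination swaps them.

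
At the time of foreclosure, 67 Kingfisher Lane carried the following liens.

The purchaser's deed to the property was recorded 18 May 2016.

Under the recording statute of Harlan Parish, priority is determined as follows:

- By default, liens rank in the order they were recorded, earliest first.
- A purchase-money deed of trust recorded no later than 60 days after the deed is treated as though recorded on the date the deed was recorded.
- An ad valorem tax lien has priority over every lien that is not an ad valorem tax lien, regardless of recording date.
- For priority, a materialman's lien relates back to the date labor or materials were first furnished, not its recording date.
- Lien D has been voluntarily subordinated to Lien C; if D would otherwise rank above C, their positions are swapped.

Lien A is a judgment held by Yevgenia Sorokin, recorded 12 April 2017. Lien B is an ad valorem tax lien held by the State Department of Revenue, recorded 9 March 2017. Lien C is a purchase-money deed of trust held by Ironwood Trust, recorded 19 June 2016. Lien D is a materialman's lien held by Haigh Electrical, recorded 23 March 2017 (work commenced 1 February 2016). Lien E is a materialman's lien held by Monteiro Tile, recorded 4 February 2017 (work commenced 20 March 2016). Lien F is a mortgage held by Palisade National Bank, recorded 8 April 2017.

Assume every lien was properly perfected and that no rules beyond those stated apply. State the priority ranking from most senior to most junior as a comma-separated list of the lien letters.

B, C, E, D, F, A

Effective dates: C relates back to the deed date 18 May 2016; D relates back to 1 February 2016 (work commenced); E is treated as recorded 20 March 2016, the work-commencement date.
B is an ad valorem tax lien, so it outranks all other liens regardless of date.
The other liens, earliest effective date first: D (1 February 2016), E (20 March 2016), C (18 May 2016), F (8 April 2017), A (12 April 2017).
The subordination applies — D was senior to C — so D and C swap.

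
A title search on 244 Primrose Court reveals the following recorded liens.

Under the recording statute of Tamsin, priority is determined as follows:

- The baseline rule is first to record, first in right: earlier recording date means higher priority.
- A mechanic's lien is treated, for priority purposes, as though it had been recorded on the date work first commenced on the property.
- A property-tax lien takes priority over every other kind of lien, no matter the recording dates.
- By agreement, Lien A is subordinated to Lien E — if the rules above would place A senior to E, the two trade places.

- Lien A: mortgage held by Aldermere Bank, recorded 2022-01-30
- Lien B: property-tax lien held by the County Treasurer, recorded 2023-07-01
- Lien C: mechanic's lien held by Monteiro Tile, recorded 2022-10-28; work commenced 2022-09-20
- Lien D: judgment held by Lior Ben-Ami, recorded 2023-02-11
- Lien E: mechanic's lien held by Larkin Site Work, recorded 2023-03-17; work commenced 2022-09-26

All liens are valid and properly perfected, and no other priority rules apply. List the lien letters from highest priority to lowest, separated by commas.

Effective dates after the stated exceptions: C's effective date is 2022-09-20, when work began; E is treated as recorded 2022-09-26, the work-commencement date.
B, as a property-tax lien, has superpriority and ranks first.
Ordering the rest by effective date: A (2022-01-30), C (2022-09-20), E (2022-09-26), D (2023-02-11).
Because A would otherwise rank above E, the subordination swaps them.

B, E, C, A, D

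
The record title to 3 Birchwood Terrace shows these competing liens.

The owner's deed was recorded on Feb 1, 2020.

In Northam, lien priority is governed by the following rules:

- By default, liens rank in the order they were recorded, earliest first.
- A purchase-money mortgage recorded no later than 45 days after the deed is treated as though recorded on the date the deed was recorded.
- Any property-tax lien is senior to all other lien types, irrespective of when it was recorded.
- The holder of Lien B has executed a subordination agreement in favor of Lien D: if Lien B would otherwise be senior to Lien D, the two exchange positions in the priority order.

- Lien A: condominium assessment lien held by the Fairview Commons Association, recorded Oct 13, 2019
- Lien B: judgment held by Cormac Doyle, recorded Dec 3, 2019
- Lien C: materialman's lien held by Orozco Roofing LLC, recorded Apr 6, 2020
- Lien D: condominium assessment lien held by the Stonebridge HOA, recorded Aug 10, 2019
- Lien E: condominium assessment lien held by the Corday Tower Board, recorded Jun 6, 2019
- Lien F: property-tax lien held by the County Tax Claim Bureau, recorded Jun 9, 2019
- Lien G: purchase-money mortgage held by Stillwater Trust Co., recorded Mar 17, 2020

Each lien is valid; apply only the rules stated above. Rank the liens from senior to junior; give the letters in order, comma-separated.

F, E, D, A, B, G, C

Effective dates: G relates back to the deed date Feb 1, 2020.
F, as a property-tax lien, has superpriority and ranks first.
Ordering the rest by effective date: E (Jun 6, 2019), D (Aug 10, 2019), A (Oct 13, 2019), B (Dec 3, 2019), G (Feb 1, 2020), C (Apr 6, 2020).
Since B is not senior to D, the subordination leaves the order unchanged.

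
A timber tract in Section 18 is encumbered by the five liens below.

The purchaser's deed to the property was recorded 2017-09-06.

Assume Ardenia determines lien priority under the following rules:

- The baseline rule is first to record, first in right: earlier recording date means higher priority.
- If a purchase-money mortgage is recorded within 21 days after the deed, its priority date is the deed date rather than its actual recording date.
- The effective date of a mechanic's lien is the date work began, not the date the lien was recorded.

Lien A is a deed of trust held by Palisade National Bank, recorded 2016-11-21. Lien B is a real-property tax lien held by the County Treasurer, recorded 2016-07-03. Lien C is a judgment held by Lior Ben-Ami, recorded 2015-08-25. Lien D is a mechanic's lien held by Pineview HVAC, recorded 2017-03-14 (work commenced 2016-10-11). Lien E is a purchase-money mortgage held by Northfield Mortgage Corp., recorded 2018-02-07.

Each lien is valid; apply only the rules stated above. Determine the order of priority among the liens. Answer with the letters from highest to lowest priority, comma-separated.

Effective dates after the stated exceptions: D is treated as recorded 2016-10-11, the work-commencement date; E was recorded 154 days after the deed — beyond 21 days — so no relation-back applies.
By effective date: C (2015-08-25), B (2016-07-03), D (2016-10-11), A (2016-11-21), E (2018-02-07).

C, B, D, A, E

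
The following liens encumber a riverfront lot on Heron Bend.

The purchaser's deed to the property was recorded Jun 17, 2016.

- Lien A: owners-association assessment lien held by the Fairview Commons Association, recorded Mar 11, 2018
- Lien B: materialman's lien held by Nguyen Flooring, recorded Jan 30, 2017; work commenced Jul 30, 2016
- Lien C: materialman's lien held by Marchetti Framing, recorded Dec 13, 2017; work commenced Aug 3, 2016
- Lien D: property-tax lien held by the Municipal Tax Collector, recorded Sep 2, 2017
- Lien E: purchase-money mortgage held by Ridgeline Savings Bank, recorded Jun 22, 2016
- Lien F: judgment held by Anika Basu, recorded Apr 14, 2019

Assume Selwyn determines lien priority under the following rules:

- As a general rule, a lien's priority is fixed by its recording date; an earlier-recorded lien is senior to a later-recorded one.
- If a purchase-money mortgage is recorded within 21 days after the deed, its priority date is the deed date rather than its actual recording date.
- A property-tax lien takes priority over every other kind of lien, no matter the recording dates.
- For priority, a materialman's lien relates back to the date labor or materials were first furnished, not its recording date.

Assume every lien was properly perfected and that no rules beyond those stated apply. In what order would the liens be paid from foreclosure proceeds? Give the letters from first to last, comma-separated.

D, E, B, C, A, F

Adjusting effective dates: B is treated as recorded Jul 30, 2016, the work-commencement date; C's effective date is Aug 3, 2016, when work began; E relates back to the deed date Jun 17, 2016.
As a property-tax lien, D is senior to every other lien.
The other liens, earliest effective date first: E (Jun 17, 2016), B (Jul 30, 2016), C (Aug 3, 2016), A (Mar 11, 2018), F (Apr 14, 2019).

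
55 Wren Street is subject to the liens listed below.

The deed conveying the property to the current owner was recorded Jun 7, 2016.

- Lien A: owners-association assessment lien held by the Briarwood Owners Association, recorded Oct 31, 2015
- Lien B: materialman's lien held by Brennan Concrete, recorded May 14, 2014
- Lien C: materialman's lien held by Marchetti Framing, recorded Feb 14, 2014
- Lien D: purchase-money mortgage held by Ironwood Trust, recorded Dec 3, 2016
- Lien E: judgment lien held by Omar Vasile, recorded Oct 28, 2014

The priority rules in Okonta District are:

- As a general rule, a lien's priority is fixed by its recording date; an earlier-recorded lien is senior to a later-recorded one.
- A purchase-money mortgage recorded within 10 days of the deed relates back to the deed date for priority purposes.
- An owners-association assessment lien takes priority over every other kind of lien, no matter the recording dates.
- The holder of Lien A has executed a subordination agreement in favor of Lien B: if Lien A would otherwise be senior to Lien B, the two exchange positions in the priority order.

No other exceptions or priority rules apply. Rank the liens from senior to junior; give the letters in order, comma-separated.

B, C, A, E, D

First, effective dates: D was recorded 179 days after the deed, outside the 10-day window, so it keeps its recording date.
A is an owners-association assessment lien and takes priority over every other lien.
The other liens, earliest effective date first: C (Feb 14, 2014), B (May 14, 2014), E (Oct 28, 2014), D (Dec 3, 2016).
Because A would otherwise rank above B, the subordination swaps them.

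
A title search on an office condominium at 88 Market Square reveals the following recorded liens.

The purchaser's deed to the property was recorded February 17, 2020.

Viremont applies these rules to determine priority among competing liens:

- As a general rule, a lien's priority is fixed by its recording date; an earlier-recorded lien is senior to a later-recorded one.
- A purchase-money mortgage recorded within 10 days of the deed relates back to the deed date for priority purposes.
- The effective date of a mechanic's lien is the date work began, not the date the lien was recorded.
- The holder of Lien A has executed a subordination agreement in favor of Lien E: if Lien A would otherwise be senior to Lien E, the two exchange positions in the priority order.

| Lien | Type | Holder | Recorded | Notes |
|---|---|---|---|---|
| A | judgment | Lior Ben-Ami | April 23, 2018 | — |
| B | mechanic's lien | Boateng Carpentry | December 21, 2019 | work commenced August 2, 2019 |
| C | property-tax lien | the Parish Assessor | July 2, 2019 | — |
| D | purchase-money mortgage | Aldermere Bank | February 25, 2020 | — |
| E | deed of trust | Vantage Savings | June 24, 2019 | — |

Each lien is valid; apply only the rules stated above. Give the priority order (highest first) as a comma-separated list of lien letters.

E, A, C, B, D

Adjusting effective dates: B relates back to August 2, 2019 (work commenced); D was recorded within the 10-day window, so its effective date is the deed date February 17, 2020.
Sorted by effective date: A (April 23, 2018), E (June 24, 2019), C (July 2, 2019), B (August 2, 2019), D (February 17, 2020).
Because A would otherwise rank above E, the subordination swaps them.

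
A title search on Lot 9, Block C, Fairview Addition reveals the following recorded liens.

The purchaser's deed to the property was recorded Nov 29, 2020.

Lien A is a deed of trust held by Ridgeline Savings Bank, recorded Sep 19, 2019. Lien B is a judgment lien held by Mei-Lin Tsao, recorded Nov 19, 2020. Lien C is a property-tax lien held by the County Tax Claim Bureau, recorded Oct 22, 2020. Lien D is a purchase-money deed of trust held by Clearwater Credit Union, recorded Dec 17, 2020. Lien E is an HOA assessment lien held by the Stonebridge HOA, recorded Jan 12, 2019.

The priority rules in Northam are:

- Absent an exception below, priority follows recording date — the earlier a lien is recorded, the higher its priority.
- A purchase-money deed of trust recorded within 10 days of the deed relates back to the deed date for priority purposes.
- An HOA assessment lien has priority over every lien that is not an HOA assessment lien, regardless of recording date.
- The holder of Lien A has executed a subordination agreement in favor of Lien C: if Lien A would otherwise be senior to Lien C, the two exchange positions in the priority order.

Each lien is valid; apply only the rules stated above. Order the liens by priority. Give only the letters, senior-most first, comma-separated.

Adjusting effective dates: D missed the 10-day window (18 days after the deed), so its recording date stands.
E is an HOA assessment lien and takes priority over every other lien.
The other liens, earliest effective date first: A (Sep 19, 2019), C (Oct 22, 2020), B (Nov 19, 2020), D (Dec 17, 2020).
Because A would otherwise rank above C, the subordination swaps them.

E, C, A, B, D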